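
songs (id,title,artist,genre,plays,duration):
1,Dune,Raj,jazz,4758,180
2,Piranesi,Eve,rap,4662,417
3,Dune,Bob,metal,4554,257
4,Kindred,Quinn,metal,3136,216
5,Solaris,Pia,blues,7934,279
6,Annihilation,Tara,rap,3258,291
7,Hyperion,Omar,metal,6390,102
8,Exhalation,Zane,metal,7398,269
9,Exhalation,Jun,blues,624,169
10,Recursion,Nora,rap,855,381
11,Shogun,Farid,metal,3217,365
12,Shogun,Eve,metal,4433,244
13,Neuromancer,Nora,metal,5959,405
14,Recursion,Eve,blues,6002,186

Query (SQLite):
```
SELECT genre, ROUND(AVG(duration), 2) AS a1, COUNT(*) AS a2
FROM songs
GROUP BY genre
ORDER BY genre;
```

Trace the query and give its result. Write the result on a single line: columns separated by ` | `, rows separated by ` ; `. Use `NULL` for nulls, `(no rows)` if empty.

blues | 211.33 | 3 ; jazz | 180 | 1 ; metal | 265.43 | 7 ; rap | 363 | 3

Group songs by genre.
Per group compute: ROUND(AVG(duration), 2), COUNT(*).
  blues: ids {5, 9, 14} → ROUND(AVG(duration), 2)=211.33, COUNT(*)=3
  jazz: ids {1} → ROUND(AVG(duration), 2)=180, COUNT(*)=1
  metal: ids {3, 4, 7, 8, 11, 12, 13} → ROUND(AVG(duration), 2)=265.43, COUNT(*)=7
  rap: ids {2, 6, 10} → ROUND(AVG(duration), 2)=363, COUNT(*)=3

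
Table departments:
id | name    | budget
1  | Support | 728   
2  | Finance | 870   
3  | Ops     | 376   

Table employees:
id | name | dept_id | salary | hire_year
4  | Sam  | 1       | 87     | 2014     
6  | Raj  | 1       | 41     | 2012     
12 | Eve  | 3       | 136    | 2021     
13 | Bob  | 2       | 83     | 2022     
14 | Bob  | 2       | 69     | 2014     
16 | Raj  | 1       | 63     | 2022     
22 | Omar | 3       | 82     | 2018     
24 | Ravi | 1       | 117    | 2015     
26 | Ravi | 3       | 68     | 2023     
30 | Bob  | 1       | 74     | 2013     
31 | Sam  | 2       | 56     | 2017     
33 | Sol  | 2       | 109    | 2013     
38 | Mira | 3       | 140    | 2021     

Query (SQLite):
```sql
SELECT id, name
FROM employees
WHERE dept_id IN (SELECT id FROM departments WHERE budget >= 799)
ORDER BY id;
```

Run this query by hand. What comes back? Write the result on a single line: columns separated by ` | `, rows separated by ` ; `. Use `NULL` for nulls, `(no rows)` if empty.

13 | Bob ; 14 | Bob ; 31 | Sam ; 33 | Sol

Inner query: departments.id where budget >= 799.
Outer: keep employees rows whose dept_id is in that set.
Inner query → {2}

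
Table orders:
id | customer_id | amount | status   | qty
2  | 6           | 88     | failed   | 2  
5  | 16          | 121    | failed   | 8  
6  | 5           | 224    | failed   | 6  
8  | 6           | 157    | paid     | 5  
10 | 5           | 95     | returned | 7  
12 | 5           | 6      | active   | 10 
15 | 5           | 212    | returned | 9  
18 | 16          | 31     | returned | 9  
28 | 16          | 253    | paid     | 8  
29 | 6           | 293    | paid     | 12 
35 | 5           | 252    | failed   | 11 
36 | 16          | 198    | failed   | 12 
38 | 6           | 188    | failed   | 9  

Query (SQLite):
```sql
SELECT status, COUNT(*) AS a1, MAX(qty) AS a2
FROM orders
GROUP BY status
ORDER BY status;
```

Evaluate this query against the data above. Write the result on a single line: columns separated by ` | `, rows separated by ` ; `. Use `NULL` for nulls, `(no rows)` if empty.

Group orders by status.
Per group compute: COUNT(*), MAX(qty).
  active: ids {12} → COUNT(*)=1, MAX(qty)=10
  failed: ids {2, 5, 6, 35, 36, 38} → COUNT(*)=6, MAX(qty)=12
  paid: ids {8, 28, 29} → COUNT(*)=3, MAX(qty)=12
  returned: ids {10, 15, 18} → COUNT(*)=3, MAX(qty)=9

active | 1 | 10 ; failed | 6 | 12 ; paid | 3 | 12 ; returned | 3 | 9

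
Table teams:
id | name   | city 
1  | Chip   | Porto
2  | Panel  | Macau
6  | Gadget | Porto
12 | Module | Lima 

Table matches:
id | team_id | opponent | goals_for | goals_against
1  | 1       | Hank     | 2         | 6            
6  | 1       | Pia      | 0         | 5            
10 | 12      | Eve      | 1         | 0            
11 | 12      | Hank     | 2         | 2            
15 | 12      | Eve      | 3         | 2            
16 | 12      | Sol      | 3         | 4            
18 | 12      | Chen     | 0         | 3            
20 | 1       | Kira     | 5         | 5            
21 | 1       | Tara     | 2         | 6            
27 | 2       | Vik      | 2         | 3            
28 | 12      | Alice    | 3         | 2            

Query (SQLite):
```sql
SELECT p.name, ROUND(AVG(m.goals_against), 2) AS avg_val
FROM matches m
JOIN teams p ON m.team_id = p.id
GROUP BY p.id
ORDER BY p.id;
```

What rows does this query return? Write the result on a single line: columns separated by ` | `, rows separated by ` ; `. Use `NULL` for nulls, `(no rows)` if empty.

Join each matches row to its teams via team_id.
Group joined rows by teams.id; compute ROUND(AVG(m.goals_against), 2) per group.
  1: ids {1, 6, 20, 21} → ROUND(AVG(m.goals_against), 2)=5.5
  2: ids {27} → ROUND(AVG(m.goals_against), 2)=3
  12: ids {10, 11, 15, 16, 18, 28} → ROUND(AVG(m.goals_against), 2)=2.17

Chip | 5.5 ; Panel | 3 ; Module | 2.17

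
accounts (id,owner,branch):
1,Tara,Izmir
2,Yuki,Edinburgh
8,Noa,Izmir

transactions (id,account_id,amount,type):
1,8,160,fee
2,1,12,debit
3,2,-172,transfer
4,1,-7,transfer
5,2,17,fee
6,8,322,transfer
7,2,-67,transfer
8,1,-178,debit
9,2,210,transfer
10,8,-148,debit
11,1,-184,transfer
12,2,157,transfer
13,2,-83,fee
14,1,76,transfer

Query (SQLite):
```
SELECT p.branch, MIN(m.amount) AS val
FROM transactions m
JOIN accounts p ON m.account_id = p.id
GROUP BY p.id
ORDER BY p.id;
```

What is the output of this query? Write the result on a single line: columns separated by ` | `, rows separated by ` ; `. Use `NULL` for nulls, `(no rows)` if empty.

Join each transactions row to its accounts via account_id.
Group joined rows by accounts.id; compute MIN(m.amount) per group.
  1: ids {2, 4, 8, 11, 14} → MIN(m.amount)=-184
  2: ids {3, 5, 7, 9, 12, 13} → MIN(m.amount)=-172
  8: ids {1, 6, 10} → MIN(m.amount)=-148

Izmir | -184 ; Edinburgh | -172 ; Izmir | -148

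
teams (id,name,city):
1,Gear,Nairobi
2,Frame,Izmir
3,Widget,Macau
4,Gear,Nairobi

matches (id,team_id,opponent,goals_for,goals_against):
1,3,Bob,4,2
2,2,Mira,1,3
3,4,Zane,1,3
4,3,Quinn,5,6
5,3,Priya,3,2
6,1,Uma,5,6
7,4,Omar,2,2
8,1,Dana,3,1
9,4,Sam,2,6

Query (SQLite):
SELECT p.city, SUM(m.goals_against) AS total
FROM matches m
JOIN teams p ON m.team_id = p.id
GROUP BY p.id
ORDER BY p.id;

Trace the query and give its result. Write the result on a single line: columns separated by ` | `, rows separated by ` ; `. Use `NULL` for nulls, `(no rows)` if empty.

Nairobi | 7 ; Izmir | 3 ; Macau | 10 ; Nairobi | 11

Join each matches row to its teams via team_id.
Group joined rows by teams.id; compute SUM(m.goals_against) per group.
  1: ids {6, 8} → SUM(m.goals_against)=7
  2: ids {2} → SUM(m.goals_against)=3
  3: ids {1, 4, 5} → SUM(m.goals_against)=10
  4: ids {3, 7, 9} → SUM(m.goals_against)=11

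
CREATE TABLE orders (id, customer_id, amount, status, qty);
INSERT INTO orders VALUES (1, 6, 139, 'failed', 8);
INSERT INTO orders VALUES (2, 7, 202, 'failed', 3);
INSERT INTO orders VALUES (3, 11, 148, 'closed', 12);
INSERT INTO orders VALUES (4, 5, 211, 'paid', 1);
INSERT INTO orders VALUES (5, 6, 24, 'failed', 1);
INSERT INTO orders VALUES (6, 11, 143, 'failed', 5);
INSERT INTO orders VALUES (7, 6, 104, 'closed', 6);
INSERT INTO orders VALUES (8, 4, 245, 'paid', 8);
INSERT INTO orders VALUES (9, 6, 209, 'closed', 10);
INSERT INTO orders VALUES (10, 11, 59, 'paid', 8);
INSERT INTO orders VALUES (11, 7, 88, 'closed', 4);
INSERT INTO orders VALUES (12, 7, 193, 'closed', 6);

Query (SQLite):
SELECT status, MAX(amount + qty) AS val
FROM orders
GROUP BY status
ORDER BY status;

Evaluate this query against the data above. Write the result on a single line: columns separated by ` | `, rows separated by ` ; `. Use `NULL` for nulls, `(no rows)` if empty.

closed | 219 ; failed | 205 ; paid | 253

For each row compute amount + qty.
Group by status; take MAX of the expression per group.
  closed: ids {3, 7, 9, 11, 12} → MAX(amount + qty)=219
  failed: ids {1, 2, 5, 6} → MAX(amount + qty)=205
  paid: ids {4, 8, 10} → MAX(amount + qty)=253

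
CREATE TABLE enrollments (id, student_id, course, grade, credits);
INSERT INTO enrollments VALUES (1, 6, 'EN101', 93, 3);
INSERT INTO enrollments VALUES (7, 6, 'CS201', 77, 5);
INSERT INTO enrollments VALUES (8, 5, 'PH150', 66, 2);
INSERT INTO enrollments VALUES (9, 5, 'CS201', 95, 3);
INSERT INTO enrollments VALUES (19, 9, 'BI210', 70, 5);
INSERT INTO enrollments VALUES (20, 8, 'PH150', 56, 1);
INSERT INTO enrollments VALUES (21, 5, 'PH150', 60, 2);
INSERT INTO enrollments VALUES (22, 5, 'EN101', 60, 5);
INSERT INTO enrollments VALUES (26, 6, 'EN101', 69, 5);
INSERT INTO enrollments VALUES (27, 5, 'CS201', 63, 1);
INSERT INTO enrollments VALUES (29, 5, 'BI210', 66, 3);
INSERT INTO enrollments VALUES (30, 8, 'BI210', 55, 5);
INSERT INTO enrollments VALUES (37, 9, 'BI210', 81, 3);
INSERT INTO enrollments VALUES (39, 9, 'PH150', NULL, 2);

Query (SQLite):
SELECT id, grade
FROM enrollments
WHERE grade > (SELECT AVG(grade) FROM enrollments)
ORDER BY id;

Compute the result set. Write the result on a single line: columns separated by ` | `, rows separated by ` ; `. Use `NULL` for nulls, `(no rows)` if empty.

1 | 93 ; 7 | 77 ; 9 | 95 ; 37 | 81

Scalar subquery: AVG(grade) over all enrollments rows = 70.076923 (≈; comparison uses full precision).
Keep rows where grade > that value.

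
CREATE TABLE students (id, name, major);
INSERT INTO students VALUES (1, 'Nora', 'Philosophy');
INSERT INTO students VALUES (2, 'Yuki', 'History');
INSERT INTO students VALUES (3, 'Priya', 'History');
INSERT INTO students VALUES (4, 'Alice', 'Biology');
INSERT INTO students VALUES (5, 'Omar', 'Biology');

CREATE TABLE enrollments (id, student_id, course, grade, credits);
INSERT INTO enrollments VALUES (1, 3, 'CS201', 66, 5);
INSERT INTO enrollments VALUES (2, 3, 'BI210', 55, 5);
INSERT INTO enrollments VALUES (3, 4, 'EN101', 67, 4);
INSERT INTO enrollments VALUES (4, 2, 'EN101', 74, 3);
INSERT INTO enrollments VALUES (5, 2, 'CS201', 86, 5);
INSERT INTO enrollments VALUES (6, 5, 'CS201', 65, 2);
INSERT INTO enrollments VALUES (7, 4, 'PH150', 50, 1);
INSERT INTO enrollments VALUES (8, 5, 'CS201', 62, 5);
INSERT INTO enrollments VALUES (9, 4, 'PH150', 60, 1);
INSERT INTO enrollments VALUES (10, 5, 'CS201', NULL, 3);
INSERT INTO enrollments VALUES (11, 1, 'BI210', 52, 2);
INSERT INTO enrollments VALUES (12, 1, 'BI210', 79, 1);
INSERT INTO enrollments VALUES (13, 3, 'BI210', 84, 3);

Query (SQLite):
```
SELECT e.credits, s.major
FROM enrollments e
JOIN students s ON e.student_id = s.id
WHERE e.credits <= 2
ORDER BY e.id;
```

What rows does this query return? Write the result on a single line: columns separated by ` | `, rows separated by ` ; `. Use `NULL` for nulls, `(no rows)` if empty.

2 | Biology ; 1 | Biology ; 1 | Biology ; 2 | Philosophy ; 1 | Philosophy

Each enrollments row matches the students row where student_id = students.id.
Then keep rows with e.credits <= 2.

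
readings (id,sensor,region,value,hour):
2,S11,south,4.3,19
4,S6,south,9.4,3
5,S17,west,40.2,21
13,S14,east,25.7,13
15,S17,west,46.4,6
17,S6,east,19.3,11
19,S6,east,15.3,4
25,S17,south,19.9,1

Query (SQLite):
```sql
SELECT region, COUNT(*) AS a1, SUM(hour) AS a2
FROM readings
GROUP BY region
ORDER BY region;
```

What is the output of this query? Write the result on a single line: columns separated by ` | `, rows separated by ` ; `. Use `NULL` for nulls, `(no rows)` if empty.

east | 3 | 28 ; south | 3 | 23 ; west | 2 | 27

Group readings by region.
Per group compute: COUNT(*), SUM(hour).
  east: ids {13, 17, 19} → COUNT(*)=3, SUM(hour)=28
  south: ids {2, 4, 25} → COUNT(*)=3, SUM(hour)=23
  west: ids {5, 15} → COUNT(*)=2, SUM(hour)=27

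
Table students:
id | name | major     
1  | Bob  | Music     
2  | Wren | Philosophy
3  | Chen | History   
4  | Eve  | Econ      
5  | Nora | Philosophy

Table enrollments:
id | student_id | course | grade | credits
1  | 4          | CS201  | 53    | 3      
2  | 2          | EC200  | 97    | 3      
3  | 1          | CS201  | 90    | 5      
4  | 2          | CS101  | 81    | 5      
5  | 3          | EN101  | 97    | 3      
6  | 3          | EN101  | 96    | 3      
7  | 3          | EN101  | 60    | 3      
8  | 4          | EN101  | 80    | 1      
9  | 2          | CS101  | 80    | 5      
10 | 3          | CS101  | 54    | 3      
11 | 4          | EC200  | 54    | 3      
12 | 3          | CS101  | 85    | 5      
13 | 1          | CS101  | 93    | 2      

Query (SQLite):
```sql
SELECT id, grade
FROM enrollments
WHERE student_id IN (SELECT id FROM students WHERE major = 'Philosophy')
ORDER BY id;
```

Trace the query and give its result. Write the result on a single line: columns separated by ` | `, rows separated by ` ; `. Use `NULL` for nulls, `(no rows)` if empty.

2 | 97 ; 4 | 81 ; 9 | 80

Inner query: students.id where major = 'Philosophy'.
Outer: keep enrollments rows whose student_id is in that set.
Inner query → {2, 5}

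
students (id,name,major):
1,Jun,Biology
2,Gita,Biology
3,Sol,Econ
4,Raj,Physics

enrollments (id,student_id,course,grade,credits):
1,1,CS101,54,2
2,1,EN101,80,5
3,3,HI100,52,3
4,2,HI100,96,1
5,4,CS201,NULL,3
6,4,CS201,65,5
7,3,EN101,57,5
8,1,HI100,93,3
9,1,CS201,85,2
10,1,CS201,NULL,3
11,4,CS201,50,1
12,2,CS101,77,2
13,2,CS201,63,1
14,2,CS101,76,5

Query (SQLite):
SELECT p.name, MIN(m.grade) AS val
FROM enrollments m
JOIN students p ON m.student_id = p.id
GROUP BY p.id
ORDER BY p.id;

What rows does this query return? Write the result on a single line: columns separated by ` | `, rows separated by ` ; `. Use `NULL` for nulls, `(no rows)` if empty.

Join each enrollments row to its students via student_id.
Group joined rows by students.id; compute MIN(m.grade) per group.
  1: ids {1, 2, 8, 9, 10} → MIN(m.grade)=54
  2: ids {4, 12, 13, 14} → MIN(m.grade)=63
  3: ids {3, 7} → MIN(m.grade)=52
  4: ids {5, 6, 11} → MIN(m.grade)=50

Jun | 54 ; Gita | 63 ; Sol | 52 ; Raj | 50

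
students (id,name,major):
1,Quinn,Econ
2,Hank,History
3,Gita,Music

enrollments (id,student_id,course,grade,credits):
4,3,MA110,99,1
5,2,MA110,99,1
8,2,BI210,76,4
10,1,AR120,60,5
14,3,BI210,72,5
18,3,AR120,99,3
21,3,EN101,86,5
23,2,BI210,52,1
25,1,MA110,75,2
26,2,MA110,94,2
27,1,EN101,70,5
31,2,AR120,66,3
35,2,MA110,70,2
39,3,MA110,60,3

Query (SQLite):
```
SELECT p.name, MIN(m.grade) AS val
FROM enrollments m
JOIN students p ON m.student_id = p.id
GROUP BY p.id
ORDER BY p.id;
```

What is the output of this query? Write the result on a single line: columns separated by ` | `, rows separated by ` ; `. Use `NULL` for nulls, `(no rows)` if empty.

Quinn | 60 ; Hank | 52 ; Gita | 60

Join each enrollments row to its students via student_id.
Group joined rows by students.id; compute MIN(m.grade) per group.
  1: ids {10, 25, 27} → MIN(m.grade)=60
  2: ids {5, 8, 23, 26, 31, 35} → MIN(m.grade)=52
  3: ids {4, 14, 18, 21, 39} → MIN(m.grade)=60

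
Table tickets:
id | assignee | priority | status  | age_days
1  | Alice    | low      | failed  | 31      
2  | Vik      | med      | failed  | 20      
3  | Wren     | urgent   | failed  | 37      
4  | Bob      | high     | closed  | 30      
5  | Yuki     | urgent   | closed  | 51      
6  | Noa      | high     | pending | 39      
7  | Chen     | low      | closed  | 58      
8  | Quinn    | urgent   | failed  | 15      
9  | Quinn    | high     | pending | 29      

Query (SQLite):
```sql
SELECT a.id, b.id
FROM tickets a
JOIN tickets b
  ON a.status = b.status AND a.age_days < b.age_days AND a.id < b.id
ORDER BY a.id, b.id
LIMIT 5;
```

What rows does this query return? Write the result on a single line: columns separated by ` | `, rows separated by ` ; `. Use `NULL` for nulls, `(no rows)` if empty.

1 | 3 ; 2 | 3 ; 4 | 5 ; 4 | 7 ; 5 | 7

Pairs (a,b) with same status, a.age_days < b.age_days, a.id < b.id.
status groups: closed:{4,5,7} failed:{1,2,3,8} pending:{6,9}
Ordered by (a.id, b.id); first 5.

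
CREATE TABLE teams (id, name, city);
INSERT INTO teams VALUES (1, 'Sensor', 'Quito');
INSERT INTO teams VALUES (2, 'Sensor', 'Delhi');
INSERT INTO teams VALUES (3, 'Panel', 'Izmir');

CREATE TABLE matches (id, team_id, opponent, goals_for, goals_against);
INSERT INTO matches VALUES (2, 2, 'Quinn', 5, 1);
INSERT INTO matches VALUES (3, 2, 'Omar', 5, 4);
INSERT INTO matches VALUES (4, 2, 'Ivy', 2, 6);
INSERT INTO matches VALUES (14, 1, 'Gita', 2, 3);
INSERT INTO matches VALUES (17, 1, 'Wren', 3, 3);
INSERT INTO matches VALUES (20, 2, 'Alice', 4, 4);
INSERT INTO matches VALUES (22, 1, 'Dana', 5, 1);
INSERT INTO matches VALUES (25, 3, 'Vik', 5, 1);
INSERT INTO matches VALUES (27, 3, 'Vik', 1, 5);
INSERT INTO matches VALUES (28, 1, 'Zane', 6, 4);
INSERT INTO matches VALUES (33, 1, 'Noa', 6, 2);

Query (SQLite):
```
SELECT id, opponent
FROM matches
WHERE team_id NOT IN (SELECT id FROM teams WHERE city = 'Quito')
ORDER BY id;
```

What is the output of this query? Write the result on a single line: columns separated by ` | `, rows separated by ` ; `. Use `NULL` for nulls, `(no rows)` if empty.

2 | Quinn ; 3 | Omar ; 4 | Ivy ; 20 | Alice ; 25 | Vik ; 27 | Vik

Inner query: teams.id where city = 'Quito'.
Outer: keep matches rows whose team_id is not in that set.
Inner query → {1}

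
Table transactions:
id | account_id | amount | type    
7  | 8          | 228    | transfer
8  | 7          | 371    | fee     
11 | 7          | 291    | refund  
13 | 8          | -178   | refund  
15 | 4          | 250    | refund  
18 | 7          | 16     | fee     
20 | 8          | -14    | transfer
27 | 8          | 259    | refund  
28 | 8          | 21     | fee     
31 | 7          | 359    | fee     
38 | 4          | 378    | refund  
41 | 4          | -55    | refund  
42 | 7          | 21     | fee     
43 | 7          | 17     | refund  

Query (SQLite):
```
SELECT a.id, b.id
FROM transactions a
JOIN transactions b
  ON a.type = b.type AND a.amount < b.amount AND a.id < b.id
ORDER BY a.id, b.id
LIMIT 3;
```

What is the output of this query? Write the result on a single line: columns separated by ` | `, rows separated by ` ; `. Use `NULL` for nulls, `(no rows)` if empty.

11 | 38 ; 13 | 15 ; 13 | 27

Pairs (a,b) with same type, a.amount < b.amount, a.id < b.id.
type groups: fee:{8,18,28,31,42} refund:{11,13,15,27,38,41,43} transfer:{7,20}
Ordered by (a.id, b.id); first 3.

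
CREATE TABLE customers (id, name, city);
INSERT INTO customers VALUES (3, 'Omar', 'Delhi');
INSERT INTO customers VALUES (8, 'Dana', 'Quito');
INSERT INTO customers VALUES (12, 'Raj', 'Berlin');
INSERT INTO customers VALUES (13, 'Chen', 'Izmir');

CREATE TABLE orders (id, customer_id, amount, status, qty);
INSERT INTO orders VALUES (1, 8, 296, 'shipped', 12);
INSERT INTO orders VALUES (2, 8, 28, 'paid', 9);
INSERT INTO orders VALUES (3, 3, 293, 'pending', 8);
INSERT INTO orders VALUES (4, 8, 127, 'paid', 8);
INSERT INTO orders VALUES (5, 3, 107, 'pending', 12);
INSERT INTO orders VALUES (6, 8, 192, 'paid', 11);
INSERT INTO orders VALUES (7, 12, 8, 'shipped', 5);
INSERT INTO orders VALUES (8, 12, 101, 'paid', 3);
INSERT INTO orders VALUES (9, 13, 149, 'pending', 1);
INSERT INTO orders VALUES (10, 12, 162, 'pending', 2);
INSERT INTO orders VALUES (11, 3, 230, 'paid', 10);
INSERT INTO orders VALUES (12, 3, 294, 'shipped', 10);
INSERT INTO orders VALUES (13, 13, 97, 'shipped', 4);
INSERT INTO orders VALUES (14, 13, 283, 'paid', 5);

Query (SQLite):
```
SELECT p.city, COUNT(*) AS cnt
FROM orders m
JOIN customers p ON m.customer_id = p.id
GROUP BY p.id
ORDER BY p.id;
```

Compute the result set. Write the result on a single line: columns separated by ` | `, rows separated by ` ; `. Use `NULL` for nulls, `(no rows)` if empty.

Join each orders row to its customers via customer_id.
Group joined rows by customers.id; compute COUNT(*) per group.
  3: ids {3, 5, 11, 12} → COUNT(*)=4
  8: ids {1, 2, 4, 6} → COUNT(*)=4
  12: ids {7, 8, 10} → COUNT(*)=3
  13: ids {9, 13, 14} → COUNT(*)=3

Delhi | 4 ; Quito | 4 ; Berlin | 3 ; Izmir | 3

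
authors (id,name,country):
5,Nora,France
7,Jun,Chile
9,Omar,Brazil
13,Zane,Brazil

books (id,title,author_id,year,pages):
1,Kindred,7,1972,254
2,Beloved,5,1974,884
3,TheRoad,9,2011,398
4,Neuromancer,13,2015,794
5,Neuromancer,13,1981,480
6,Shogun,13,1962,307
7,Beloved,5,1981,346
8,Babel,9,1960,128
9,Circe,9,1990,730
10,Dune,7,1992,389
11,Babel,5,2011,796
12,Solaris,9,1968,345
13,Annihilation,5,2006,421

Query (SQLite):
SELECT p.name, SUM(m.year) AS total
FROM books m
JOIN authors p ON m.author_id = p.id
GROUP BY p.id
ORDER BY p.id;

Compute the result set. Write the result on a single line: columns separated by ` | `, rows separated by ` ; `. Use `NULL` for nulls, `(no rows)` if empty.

Join each books row to its authors via author_id.
Group joined rows by authors.id; compute SUM(m.year) per group.
  5: ids {2, 7, 11, 13} → SUM(m.year)=7972
  7: ids {1, 10} → SUM(m.year)=3964
  9: ids {3, 8, 9, 12} → SUM(m.year)=7929
  13: ids {4, 5, 6} → SUM(m.year)=5958

Nora | 7972 ; Jun | 3964 ; Omar | 7929 ; Zane | 5958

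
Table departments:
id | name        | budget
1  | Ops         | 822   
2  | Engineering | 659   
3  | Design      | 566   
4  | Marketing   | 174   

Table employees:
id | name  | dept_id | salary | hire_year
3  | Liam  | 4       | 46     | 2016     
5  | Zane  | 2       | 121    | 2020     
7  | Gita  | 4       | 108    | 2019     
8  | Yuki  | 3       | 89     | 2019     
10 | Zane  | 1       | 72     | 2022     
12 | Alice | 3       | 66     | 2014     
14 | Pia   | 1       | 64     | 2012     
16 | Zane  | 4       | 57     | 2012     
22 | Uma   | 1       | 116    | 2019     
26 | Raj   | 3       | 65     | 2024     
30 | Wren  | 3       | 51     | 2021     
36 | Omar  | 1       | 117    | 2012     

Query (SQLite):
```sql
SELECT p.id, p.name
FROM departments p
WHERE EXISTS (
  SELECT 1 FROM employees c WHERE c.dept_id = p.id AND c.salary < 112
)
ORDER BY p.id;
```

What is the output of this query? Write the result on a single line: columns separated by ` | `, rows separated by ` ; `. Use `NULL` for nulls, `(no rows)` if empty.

1 | Ops ; 3 | Design ; 4 | Marketing

For each departments row, check whether any employees with matching dept_id has salary < 112.
Keep rows where that is true.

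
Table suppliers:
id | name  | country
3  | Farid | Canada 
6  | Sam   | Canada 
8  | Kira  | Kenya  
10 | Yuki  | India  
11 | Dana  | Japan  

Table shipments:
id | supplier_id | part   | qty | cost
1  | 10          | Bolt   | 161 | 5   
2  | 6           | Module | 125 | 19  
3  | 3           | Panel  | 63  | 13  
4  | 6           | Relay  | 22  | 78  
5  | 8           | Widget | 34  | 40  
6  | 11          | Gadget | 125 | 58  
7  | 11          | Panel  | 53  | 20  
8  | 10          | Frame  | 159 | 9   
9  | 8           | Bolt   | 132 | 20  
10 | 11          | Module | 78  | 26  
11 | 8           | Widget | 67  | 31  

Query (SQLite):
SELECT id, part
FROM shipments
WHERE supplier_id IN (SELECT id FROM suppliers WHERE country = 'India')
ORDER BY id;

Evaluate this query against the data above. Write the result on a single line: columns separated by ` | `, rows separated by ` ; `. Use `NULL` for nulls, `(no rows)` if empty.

1 | Bolt ; 8 | Frame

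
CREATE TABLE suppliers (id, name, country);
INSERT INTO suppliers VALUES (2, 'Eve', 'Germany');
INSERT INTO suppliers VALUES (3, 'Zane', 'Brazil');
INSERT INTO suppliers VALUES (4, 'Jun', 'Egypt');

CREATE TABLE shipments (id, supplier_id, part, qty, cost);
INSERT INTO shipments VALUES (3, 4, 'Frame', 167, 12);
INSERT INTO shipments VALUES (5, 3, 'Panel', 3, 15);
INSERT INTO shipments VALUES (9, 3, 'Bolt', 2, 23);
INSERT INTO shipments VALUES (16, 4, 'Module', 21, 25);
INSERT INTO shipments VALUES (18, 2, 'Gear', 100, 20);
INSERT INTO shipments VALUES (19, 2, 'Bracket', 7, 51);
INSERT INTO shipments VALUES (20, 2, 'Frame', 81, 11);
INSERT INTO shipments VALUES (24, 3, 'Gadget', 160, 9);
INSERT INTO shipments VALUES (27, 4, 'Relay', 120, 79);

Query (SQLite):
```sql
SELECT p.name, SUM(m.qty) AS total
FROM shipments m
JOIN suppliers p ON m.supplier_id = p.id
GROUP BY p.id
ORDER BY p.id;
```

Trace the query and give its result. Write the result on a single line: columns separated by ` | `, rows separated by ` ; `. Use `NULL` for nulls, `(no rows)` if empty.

Join each shipments row to its suppliers via supplier_id.
Group joined rows by suppliers.id; compute SUM(m.qty) per group.
  2: ids {18, 19, 20} → SUM(m.qty)=188
  3: ids {5, 9, 24} → SUM(m.qty)=165
  4: ids {3, 16, 27} → SUM(m.qty)=308

Eve | 188 ; Zane | 165 ; Jun | 308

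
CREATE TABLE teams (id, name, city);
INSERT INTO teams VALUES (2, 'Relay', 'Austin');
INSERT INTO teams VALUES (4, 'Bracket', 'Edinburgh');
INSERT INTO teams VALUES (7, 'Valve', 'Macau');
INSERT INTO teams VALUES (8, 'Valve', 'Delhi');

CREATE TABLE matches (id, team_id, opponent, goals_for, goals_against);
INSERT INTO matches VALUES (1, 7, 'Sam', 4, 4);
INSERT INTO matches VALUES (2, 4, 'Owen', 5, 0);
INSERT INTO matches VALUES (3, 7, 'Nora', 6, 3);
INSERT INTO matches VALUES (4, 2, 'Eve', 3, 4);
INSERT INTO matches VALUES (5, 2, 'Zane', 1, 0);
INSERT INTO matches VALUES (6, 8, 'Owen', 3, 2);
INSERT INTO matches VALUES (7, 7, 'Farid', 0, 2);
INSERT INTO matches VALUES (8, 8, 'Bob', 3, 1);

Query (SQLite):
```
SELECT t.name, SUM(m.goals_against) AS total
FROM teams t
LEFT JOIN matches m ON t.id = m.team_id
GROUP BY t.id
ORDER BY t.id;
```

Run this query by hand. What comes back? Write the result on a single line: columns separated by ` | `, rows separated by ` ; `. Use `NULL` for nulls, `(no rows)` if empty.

LEFT JOIN keeps every teams row; unmatched ones get NULL for matches columns.
Group by teams.id and compute SUM(m.goals_against). SUM over an all-NULL group is NULL.
  2: ids {4, 5} → SUM(m.goals_against)=4
  4: ids {2} → SUM(m.goals_against)=0
  7: ids {1, 3, 7} → SUM(m.goals_against)=9
  8: ids {6, 8} → SUM(m.goals_against)=3

Relay | 4 ; Bracket | 0 ; Valve | 9 ; Valve | 3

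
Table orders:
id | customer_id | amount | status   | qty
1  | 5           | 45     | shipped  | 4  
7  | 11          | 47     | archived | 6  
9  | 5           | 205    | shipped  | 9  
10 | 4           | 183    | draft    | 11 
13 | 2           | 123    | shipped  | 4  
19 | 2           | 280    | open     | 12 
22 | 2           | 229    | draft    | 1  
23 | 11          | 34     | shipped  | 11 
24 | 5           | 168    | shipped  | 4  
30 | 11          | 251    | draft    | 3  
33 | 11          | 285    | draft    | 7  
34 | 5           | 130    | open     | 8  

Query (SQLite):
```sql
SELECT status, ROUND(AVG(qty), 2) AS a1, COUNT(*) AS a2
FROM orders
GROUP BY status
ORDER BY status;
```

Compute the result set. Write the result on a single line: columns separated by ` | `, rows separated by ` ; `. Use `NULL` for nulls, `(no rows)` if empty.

archived | 6 | 1 ; draft | 5.5 | 4 ; open | 10 | 2 ; shipped | 6.4 | 5

Group orders by status.
Per group compute: ROUND(AVG(qty), 2), COUNT(*).
  archived: ids {7} → ROUND(AVG(qty), 2)=6, COUNT(*)=1
  draft: ids {10, 22, 30, 33} → ROUND(AVG(qty), 2)=5.5, COUNT(*)=4
  open: ids {19, 34} → ROUND(AVG(qty), 2)=10, COUNT(*)=2
  shipped: ids {1, 9, 13, 23, 24} → ROUND(AVG(qty), 2)=6.4, COUNT(*)=5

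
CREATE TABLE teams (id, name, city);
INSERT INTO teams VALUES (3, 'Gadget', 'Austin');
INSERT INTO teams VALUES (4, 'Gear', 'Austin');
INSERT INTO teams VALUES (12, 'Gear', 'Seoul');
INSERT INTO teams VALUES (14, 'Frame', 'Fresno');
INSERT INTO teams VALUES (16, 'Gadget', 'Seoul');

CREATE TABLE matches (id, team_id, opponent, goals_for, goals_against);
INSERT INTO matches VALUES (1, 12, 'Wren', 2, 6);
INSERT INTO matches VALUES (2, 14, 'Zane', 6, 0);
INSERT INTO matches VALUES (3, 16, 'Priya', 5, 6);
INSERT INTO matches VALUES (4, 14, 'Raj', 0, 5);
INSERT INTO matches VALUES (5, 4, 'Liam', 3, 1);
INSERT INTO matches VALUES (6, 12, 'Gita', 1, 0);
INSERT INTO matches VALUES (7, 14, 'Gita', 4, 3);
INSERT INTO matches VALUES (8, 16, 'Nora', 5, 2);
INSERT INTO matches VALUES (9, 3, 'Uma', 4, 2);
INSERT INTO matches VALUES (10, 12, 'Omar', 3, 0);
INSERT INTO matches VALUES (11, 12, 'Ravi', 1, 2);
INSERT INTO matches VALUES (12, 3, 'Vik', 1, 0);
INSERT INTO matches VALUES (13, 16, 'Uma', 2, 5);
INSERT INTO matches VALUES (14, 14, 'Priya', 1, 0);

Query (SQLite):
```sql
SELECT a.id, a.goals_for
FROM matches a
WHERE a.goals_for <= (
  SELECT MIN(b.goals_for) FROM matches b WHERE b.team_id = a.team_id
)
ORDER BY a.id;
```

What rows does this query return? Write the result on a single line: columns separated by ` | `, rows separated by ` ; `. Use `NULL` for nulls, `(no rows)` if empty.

For each matches row a, compute MIN(goals_for) over rows sharing a.team_id.
Keep row a if a.goals_for <= that per-group MIN.
  team_id=3: MIN(goals_for) = 1
  team_id=4: MIN(goals_for) = 3
  team_id=12: MIN(goals_for) = 1
  team_id=14: MIN(goals_for) = 0
  team_id=16: MIN(goals_for) = 2

4 | 0 ; 5 | 3 ; 6 | 1 ; 11 | 1 ; 12 | 1 ; 13 | 2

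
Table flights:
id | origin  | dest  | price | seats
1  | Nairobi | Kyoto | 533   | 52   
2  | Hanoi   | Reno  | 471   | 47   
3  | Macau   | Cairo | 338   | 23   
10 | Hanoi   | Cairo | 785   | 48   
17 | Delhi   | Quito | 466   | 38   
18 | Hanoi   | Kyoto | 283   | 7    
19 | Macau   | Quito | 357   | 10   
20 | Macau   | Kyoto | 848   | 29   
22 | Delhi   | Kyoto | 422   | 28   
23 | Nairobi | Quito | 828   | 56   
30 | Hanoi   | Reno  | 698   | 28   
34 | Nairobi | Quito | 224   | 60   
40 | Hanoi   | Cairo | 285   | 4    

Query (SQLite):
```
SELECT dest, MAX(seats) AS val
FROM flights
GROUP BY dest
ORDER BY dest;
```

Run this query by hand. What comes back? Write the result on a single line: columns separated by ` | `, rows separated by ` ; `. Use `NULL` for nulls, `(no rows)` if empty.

Cairo | 48 ; Kyoto | 52 ; Quito | 60 ; Reno | 47

Partition flights by dest; compute MAX(seats) within each group.
  Cairo: ids {3, 10, 40} → MAX(seats)=48
  Kyoto: ids {1, 18, 20, 22} → MAX(seats)=52
  Quito: ids {17, 19, 23, 34} → MAX(seats)=60
  Reno: ids {2, 30} → MAX(seats)=47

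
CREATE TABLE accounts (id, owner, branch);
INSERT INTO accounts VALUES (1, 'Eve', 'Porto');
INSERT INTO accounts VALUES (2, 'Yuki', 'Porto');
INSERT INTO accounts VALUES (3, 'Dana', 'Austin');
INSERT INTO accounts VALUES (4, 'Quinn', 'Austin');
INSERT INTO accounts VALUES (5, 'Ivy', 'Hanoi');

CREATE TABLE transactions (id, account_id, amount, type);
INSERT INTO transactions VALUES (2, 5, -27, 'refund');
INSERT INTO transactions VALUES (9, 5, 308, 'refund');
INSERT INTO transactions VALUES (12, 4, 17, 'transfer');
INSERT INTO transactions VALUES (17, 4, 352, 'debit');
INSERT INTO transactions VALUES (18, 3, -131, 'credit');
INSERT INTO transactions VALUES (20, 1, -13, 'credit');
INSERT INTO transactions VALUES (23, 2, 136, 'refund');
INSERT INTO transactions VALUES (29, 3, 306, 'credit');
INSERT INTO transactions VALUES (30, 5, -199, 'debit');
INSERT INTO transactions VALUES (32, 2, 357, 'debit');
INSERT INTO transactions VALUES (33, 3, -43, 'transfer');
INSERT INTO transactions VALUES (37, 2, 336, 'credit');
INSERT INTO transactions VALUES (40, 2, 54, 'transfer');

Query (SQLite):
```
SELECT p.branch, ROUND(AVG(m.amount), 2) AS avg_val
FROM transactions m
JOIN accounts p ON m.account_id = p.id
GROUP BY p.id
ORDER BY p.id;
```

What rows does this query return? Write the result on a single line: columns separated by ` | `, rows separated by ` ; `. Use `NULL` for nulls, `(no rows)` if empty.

Join each transactions row to its accounts via account_id.
Group joined rows by accounts.id; compute ROUND(AVG(m.amount), 2) per group.
  1: ids {20} → ROUND(AVG(m.amount), 2)=-13
  2: ids {23, 32, 37, 40} → ROUND(AVG(m.amount), 2)=220.75
  3: ids {18, 29, 33} → ROUND(AVG(m.amount), 2)=44
  4: ids {12, 17} → ROUND(AVG(m.amount), 2)=184.5
  5: ids {2, 9, 30} → ROUND(AVG(m.amount), 2)=27.33

Porto | -13 ; Porto | 220.75 ; Austin | 44 ; Austin | 184.5 ; Hanoi | 27.33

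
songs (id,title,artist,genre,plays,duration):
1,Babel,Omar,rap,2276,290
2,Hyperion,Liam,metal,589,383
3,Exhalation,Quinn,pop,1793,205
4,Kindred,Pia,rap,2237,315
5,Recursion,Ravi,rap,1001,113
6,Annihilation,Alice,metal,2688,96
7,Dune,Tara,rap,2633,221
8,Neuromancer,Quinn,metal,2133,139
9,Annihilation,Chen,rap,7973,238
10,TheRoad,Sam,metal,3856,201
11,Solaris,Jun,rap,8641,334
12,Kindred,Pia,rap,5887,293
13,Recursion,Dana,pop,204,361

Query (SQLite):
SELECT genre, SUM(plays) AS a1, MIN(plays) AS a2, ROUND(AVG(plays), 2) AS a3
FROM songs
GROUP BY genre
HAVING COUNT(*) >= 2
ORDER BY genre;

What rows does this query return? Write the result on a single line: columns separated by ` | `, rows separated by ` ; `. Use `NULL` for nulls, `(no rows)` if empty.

Group songs by genre.
Per group compute: SUM(plays), MIN(plays), ROUND(AVG(plays), 2).
HAVING: drop groups with fewer than 2 rows.
  metal: ids {2, 6, 8, 10} → SUM(plays)=9266, MIN(plays)=589, ROUND(AVG(plays), 2)=2316.5
  pop: ids {3, 13} → SUM(plays)=1997, MIN(plays)=204, ROUND(AVG(plays), 2)=998.5
  rap: ids {1, 4, 5, 7, 9, 11, 12} → SUM(plays)=30648, MIN(plays)=1001, ROUND(AVG(plays), 2)=4378.29

metal | 9266 | 589 | 2316.5 ; pop | 1997 | 204 | 998.5 ; rap | 30648 | 1001 | 4378.29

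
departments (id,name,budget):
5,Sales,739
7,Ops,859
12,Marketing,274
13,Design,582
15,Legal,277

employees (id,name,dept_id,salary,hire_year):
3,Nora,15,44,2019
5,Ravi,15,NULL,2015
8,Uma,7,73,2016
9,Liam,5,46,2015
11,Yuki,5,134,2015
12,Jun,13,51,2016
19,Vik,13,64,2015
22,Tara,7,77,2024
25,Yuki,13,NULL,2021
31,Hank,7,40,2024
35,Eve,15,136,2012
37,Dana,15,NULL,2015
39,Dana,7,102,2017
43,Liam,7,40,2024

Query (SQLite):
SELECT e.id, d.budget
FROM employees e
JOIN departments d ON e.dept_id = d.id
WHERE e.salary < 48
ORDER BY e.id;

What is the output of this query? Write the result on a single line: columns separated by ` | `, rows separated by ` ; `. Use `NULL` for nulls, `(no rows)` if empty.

3 | 277 ; 9 | 739 ; 31 | 859 ; 43 | 859

Each employees row matches the departments row where dept_id = departments.id.
Then keep rows with e.salary < 48.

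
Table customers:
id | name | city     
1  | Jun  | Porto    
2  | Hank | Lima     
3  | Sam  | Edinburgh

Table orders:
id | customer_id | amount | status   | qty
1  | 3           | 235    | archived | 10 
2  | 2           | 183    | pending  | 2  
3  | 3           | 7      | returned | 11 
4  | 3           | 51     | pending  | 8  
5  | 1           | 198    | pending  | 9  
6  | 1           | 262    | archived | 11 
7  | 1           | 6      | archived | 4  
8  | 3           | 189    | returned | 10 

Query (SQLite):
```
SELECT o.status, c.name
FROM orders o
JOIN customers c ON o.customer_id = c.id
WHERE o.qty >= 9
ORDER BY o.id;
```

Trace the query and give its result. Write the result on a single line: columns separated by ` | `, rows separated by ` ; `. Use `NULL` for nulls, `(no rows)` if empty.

Each orders row matches the customers row where customer_id = customers.id.
Then keep rows with o.qty >= 9.

archived | Sam ; returned | Sam ; pending | Jun ; archived | Jun ; returned | Sam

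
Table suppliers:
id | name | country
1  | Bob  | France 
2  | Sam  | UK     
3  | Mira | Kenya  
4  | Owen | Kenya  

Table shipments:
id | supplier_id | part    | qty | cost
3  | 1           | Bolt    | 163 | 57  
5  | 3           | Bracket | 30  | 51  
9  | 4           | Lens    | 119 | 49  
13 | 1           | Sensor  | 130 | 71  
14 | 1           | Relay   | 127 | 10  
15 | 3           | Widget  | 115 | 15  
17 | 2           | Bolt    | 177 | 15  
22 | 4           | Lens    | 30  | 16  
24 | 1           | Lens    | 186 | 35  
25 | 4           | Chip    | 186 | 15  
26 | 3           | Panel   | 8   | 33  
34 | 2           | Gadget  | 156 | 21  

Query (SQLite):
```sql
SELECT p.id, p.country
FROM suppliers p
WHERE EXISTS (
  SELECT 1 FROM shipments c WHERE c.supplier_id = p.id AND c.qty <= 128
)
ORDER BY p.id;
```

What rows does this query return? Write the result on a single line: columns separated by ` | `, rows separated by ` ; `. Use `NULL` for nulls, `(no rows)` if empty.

1 | France ; 3 | Kenya ; 4 | Kenya

For each suppliers row, check whether any shipments with matching supplier_id has qty <= 128.
Keep rows where that is true.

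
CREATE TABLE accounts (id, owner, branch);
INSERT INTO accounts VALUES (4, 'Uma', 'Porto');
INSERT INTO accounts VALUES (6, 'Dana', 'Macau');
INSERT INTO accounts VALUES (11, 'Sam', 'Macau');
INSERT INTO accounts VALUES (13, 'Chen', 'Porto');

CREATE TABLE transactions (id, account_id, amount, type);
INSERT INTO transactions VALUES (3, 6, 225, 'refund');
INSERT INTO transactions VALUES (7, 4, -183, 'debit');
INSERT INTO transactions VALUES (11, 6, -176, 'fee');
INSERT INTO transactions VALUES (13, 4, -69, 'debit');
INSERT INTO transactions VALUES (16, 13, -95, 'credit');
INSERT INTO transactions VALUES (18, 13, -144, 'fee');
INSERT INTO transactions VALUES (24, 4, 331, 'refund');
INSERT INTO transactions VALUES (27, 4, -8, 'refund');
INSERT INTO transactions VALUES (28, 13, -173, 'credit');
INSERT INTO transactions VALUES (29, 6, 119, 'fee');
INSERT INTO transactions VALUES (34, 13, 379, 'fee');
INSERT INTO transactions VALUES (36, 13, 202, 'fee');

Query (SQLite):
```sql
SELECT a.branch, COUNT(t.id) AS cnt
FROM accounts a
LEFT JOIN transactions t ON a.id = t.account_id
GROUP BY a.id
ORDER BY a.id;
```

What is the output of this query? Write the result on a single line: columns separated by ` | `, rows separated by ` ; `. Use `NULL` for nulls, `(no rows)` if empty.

Porto | 4 ; Macau | 3 ; Macau | 0 ; Porto | 5

LEFT JOIN keeps every accounts row; unmatched ones get NULL for transactions columns.
Group by accounts.id and compute COUNT(t.id). COUNT(col) of an all-NULL group is 0.
  4: ids {7, 13, 24, 27} → COUNT(t.id)=4
  6: ids {3, 11, 29} → COUNT(t.id)=3
  11: ids {—} → COUNT(t.id)=0
  13: ids {16, 18, 28, 34, 36} → COUNT(t.id)=5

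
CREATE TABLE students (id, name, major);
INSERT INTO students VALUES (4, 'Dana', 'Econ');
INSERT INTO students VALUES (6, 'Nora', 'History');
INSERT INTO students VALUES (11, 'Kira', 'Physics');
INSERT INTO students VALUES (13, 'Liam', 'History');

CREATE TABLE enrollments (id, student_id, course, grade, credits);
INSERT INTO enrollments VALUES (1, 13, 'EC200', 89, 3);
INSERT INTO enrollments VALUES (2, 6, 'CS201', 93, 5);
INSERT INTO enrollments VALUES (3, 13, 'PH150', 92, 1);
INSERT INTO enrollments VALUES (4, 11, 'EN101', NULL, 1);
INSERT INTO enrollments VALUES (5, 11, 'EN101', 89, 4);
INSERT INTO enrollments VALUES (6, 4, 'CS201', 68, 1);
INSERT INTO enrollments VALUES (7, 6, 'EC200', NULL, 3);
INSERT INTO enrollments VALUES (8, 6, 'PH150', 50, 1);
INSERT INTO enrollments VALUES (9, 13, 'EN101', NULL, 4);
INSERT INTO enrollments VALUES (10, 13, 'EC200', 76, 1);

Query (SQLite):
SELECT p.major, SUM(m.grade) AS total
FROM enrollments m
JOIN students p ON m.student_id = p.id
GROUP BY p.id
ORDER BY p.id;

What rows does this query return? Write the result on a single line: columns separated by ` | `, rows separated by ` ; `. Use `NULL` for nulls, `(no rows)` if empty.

Join each enrollments row to its students via student_id.
Group joined rows by students.id; compute SUM(m.grade) per group.
  4: ids {6} → SUM(m.grade)=68
  6: ids {2, 7, 8} → SUM(m.grade)=143
  11: ids {4, 5} → SUM(m.grade)=89
  13: ids {1, 3, 9, 10} → SUM(m.grade)=257

Econ | 68 ; History | 143 ; Physics | 89 ; History | 257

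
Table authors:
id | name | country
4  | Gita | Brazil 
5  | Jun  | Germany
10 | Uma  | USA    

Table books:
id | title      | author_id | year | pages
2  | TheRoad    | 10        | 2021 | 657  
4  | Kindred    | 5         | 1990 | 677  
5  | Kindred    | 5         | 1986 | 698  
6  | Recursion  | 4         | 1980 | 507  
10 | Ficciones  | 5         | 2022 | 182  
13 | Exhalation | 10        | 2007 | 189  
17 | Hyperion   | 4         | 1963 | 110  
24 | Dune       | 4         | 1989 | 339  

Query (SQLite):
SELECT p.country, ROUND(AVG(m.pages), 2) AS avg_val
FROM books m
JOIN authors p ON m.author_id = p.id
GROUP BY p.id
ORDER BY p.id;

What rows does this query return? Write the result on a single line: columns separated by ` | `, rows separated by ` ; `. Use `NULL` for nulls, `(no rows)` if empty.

Join each books row to its authors via author_id.
Group joined rows by authors.id; compute ROUND(AVG(m.pages), 2) per group.
  4: ids {6, 17, 24} → ROUND(AVG(m.pages), 2)=318.67
  5: ids {4, 5, 10} → ROUND(AVG(m.pages), 2)=519
  10: ids {2, 13} → ROUND(AVG(m.pages), 2)=423

Brazil | 318.67 ; Germany | 519 ; USA | 423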